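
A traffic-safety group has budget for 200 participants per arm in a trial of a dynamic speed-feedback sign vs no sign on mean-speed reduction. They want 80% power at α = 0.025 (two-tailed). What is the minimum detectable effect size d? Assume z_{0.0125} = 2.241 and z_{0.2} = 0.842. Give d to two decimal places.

For two independent groups of n = 200 each: d_min = (z_{α/2} + z_β)·√(2/n).
z-sum = 2.241 + 0.842 = 3.083.
d_min = 3.083 × √(2/200) = 3.083 × 0.1000 = 0.308.

d_min ≈ 0.31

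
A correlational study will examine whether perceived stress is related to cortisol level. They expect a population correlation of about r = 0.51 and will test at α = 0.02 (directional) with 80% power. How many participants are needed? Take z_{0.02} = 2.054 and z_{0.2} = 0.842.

n = 30

Fisher's z: C = ½·ln((1+r)/(1−r)) = ½·ln(3.0816) = 0.5627.
n = ((z_{α} + z_β)/C)² + 3.
(2.054 + 0.842) / 0.5627 = 2.896 / 0.5627 = 5.147.
n = 5.147² + 3 = 26.49 + 3 = 29.5.
Round up.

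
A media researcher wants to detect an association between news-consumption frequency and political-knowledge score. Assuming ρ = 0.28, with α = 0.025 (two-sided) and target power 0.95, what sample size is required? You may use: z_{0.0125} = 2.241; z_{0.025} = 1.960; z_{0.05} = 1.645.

Fisher's z: C = ½·ln((1+r)/(1−r)) = ½·ln(1.7778) = 0.2877.
n = ((z_{α/2} + z_β)/C)² + 3.
(2.241 + 1.645) / 0.2877 = 3.886 / 0.2877 = 13.507.
n = 13.507² + 3 = 182.44 + 3 = 185.4.
Round up.

n = 186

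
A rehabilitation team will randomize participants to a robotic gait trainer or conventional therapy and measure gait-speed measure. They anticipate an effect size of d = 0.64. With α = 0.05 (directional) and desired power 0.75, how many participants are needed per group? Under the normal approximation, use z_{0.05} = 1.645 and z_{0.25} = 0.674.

n = 27 per group

For two independent groups with equal n: n = 2·((z_{α} + z_β) / d)².
z_{α} + z_β = 1.645 + 0.674 = 2.319.
n = 2 × (2.319 / 0.64)² = 2 × 3.623² = 2 × 13.13 = 26.3.
Round up to the next whole participant.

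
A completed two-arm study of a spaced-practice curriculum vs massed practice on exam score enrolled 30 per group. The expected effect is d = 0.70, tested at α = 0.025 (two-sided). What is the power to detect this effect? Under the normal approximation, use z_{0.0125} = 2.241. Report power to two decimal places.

power ≈ 0.68

For two equal groups, power = Φ(d·√(n/2) − z_{α/2}).
d·√(n/2) = 0.70 × √(30/2) = 0.70 × 3.873 = 2.711.
z_β = 2.711 − 2.241 = 0.470.
Power = Φ(0.470) = 0.681.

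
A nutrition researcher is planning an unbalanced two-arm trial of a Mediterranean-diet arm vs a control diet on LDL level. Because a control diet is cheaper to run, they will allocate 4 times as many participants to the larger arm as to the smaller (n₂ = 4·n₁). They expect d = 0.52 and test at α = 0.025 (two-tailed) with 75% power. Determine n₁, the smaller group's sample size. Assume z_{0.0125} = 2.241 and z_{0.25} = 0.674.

n₁ = 40

With allocation ratio k = n₂/n₁ = 4, Var(x̄₁−x̄₂) = σ²(1/n₁ + 1/(k·n₁)) = σ²·(k+1)/(k·n₁).
So n₁ = (1 + 1/k)·((z_{α/2} + z_β)/d)² = 1.250 × (2.915/0.52)².
n₁ = 1.250 × 31.42 = 39.3.
Round up: n₁ = 40, giving n₂ = 4 × 40 = 160.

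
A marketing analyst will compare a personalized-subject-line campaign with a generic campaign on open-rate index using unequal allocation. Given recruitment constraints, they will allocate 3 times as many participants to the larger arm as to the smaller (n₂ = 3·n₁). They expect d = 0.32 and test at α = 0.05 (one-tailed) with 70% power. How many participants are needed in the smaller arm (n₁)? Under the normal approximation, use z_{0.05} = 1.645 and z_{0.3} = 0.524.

n₁ = 62

With allocation ratio k = n₂/n₁ = 3, Var(x̄₁−x̄₂) = σ²(1/n₁ + 1/(k·n₁)) = σ²·(k+1)/(k·n₁).
So n₁ = (1 + 1/k)·((z_{α} + z_β)/d)² = 1.333 × (2.169/0.32)².
n₁ = 1.333 × 45.94 = 61.3.
Round up: n₁ = 62, giving n₂ = 3 × 62 = 186.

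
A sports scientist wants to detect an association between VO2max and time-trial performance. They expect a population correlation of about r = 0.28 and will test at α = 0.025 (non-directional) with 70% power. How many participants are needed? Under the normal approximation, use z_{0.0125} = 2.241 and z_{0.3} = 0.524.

Fisher's z: C = ½·ln((1+r)/(1−r)) = ½·ln(1.7778) = 0.2877.
n = ((z_{α/2} + z_β)/C)² + 3.
(2.241 + 0.524) / 0.2877 = 2.765 / 0.2877 = 9.611.
n = 9.611² + 3 = 92.37 + 3 = 95.4.
Round up.

n = 96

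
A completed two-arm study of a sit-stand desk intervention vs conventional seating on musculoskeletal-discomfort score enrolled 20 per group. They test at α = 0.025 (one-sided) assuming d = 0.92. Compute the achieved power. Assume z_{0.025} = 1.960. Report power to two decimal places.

power ≈ 0.83

For two equal groups, power = Φ(d·√(n/2) − z_{α}).
d·√(n/2) = 0.92 × √(20/2) = 0.92 × 3.162 = 2.909.
z_β = 2.909 − 1.960 = 0.949.
Power = Φ(0.949) = 0.829.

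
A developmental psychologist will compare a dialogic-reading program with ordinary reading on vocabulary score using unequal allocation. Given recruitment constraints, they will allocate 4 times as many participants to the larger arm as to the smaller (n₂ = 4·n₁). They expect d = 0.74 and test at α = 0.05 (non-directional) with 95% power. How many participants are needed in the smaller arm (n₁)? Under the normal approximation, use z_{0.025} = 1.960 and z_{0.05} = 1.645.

n₁ = 30

With allocation ratio k = n₂/n₁ = 4, Var(x̄₁−x̄₂) = σ²(1/n₁ + 1/(k·n₁)) = σ²·(k+1)/(k·n₁).
So n₁ = (1 + 1/k)·((z_{α/2} + z_β)/d)² = 1.250 × (3.605/0.74)².
n₁ = 1.250 × 23.73 = 29.7.
Round up: n₁ = 30, giving n₂ = 4 × 30 = 120.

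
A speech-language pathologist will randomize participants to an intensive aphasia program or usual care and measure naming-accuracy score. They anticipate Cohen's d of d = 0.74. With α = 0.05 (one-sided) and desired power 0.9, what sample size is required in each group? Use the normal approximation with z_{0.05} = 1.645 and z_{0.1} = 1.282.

n = 32 per group

For two independent groups with equal n: n = 2·((z_{α} + z_β) / d)².
z_{α} + z_β = 1.645 + 1.282 = 2.927.
n = 2 × (2.927 / 0.74)² = 2 × 3.955² = 2 × 15.65 = 31.3.
Round up to the next whole participant.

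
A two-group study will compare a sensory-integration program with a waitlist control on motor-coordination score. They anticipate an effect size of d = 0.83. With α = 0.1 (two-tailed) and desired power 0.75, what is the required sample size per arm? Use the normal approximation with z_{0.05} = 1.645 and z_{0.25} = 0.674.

n = 16 per group

For two independent groups with equal n: n = 2·((z_{α/2} + z_β) / d)².
z_{α/2} + z_β = 1.645 + 0.674 = 2.319.
n = 2 × (2.319 / 0.83)² = 2 × 2.794² = 2 × 7.81 = 15.6.
Round up to the next whole participant.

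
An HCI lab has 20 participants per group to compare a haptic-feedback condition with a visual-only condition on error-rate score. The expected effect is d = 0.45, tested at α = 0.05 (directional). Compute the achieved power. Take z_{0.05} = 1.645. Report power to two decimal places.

power ≈ 0.41

For two equal groups, power = Φ(d·√(n/2) − z_{α}).
d·√(n/2) = 0.45 × √(20/2) = 0.45 × 3.162 = 1.423.
z_β = 1.423 − 1.645 = -0.222.
Power = Φ(-0.222) = 0.412.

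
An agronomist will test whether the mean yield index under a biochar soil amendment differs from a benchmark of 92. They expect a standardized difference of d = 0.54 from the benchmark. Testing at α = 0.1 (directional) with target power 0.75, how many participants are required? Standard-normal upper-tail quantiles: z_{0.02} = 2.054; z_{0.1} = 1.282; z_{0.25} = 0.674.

For a one-sample test: n = ((z_{α} + z_β) / d)².
z_{α} + z_β = 1.282 + 0.674 = 1.956.
n = (1.956 / 0.54)² = 3.622² = 13.12.
Round up.

n = 14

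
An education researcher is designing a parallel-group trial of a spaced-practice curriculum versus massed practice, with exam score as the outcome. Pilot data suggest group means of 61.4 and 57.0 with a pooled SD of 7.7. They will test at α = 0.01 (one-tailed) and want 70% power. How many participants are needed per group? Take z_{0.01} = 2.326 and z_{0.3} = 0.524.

n = 50 per group

Cohen's d = |M₁ − M₂| / SD_pooled = |61.4 − 57.0| / 7.7 = 4.4 / 7.7 = 0.571.
For two independent groups with equal n: n = 2·((z_{α} + z_β) / d)².
z_{α} + z_β = 2.326 + 0.524 = 2.850.
n = 2 × (2.850 / 0.571)² = 2 × 4.991² = 2 × 24.91 = 49.8.
Round up to the next whole participant.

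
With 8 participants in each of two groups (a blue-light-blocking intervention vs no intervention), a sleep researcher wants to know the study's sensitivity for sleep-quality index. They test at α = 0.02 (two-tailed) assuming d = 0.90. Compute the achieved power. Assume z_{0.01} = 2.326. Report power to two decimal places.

For two equal groups, power = Φ(d·√(n/2) − z_{α/2}).
d·√(n/2) = 0.90 × √(8/2) = 0.90 × 2.000 = 1.800.
z_β = 1.800 − 2.326 = -0.526.
Power = Φ(-0.526) = 0.299.

power ≈ 0.30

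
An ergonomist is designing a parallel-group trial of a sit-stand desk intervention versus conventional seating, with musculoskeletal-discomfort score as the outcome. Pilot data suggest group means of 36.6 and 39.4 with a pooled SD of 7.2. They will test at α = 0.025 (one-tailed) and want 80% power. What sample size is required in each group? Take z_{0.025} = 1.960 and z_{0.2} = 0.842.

Cohen's d = |M₁ − M₂| / SD_pooled = |36.6 − 39.4| / 7.2 = 2.8 / 7.2 = 0.389.
For two independent groups with equal n: n = 2·((z_{α} + z_β) / d)².
z_{α} + z_β = 1.960 + 0.842 = 2.802.
n = 2 × (2.802 / 0.389)² = 2 × 7.203² = 2 × 51.88 = 103.8.
Round up to the next whole participant.

n = 104 per group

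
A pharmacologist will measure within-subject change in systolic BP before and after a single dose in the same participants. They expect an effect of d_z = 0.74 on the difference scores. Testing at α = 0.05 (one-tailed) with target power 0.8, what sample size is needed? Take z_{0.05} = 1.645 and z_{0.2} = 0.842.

For a paired (one-sample on differences) test: n = ((z_{α} + z_β) / d)².
z_{α} + z_β = 1.645 + 0.842 = 2.487.
n = (2.487 / 0.74)² = 3.361² = 11.30.
Round up.

n = 12 pairs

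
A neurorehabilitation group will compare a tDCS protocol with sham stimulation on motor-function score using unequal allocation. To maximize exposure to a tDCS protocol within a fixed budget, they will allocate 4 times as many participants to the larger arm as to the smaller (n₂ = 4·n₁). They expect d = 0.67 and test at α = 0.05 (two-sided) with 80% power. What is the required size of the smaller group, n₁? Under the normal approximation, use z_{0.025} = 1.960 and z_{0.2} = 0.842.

n₁ = 22

With allocation ratio k = n₂/n₁ = 4, Var(x̄₁−x̄₂) = σ²(1/n₁ + 1/(k·n₁)) = σ²·(k+1)/(k·n₁).
So n₁ = (1 + 1/k)·((z_{α/2} + z_β)/d)² = 1.250 × (2.802/0.67)².
n₁ = 1.250 × 17.49 = 21.9.
Round up: n₁ = 22, giving n₂ = 4 × 22 = 88.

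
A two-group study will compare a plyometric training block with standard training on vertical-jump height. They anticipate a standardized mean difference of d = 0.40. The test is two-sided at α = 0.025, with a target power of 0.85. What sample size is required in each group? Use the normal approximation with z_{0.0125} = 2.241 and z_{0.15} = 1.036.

n = 135 per group

For two independent groups with equal n: n = 2·((z_{α/2} + z_β) / d)².
z_{α/2} + z_β = 2.241 + 1.036 = 3.277.
n = 2 × (3.277 / 0.40)² = 2 × 8.192² = 2 × 67.12 = 134.2.
Round up to the next whole participant.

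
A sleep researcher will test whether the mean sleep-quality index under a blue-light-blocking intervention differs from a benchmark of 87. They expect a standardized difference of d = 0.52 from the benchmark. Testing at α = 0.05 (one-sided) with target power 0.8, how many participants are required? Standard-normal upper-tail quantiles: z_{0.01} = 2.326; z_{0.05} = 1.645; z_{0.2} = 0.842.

n = 23

For a one-sample test: n = ((z_{α} + z_β) / d)².
z_{α} + z_β = 1.645 + 0.842 = 2.487.
n = (2.487 / 0.52)² = 4.783² = 22.87.
Round up.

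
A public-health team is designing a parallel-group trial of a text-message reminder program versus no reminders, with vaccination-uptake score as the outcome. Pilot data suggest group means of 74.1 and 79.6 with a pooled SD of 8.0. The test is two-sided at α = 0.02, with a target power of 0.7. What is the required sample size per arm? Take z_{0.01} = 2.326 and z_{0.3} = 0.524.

Cohen's d = |M₁ − M₂| / SD_pooled = |74.1 − 79.6| / 8.0 = 5.5 / 8.0 = 0.688.
For two independent groups with equal n: n = 2·((z_{α/2} + z_β) / d)².
z_{α/2} + z_β = 2.326 + 0.524 = 2.850.
n = 2 × (2.850 / 0.688)² = 2 × 4.142² = 2 × 17.16 = 34.3.
Round up to the next whole participant.

n = 35 per group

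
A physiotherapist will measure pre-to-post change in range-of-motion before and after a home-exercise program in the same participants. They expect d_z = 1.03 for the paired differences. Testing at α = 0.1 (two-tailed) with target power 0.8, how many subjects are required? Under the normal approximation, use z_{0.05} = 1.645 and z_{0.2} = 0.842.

For a paired (one-sample on differences) test: n = ((z_{α/2} + z_β) / d)².
z_{α/2} + z_β = 1.645 + 0.842 = 2.487.
n = (2.487 / 1.03)² = 2.415² = 5.83.
Round up.

n = 6 pairs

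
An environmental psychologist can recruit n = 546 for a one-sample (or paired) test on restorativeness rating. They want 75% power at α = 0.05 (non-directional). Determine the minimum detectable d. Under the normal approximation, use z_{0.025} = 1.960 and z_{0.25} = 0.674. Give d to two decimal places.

For a single sample (or paired design) of n = 546: d_min = (z_{α/2} + z_β)/√n.
z-sum = 1.960 + 0.674 = 2.634.
d_min = 2.634 / √546 = 2.634 / 23.367 = 0.113.

d_min ≈ 0.11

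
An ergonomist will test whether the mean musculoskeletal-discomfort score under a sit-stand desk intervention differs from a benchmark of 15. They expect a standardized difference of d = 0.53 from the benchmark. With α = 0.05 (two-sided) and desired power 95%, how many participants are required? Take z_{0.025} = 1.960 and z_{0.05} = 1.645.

For a one-sample test: n = ((z_{α/2} + z_β) / d)².
z_{α/2} + z_β = 1.960 + 1.645 = 3.605.
n = (3.605 / 0.53)² = 6.802² = 46.27.
Round up.

n = 47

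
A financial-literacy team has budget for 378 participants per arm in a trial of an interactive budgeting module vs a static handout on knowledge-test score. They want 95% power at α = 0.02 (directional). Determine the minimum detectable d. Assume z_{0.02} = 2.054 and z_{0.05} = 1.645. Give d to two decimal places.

d_min ≈ 0.27

For two independent groups of n = 378 each: d_min = (z_{α} + z_β)·√(2/n).
z-sum = 2.054 + 1.645 = 3.699.
d_min = 3.699 × √(2/378) = 3.699 × 0.0727 = 0.269.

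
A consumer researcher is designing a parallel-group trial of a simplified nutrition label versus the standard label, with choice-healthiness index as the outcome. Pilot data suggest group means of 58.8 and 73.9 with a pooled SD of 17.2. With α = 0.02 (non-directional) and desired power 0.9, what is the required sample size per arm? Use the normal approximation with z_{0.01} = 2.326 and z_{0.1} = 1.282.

Cohen's d = |M₁ − M₂| / SD_pooled = |58.8 − 73.9| / 17.2 = 15.1 / 17.2 = 0.878.
For two independent groups with equal n: n = 2·((z_{α/2} + z_β) / d)².
z_{α/2} + z_β = 2.326 + 1.282 = 3.608.
n = 2 × (3.608 / 0.878)² = 2 × 4.109² = 2 × 16.89 = 33.8.
Round up to the next whole participant.

n = 34 per group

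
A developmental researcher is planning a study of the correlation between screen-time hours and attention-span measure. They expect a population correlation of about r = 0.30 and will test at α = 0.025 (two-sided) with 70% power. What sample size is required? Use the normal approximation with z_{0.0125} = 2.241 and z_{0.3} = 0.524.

Fisher's z: C = ½·ln((1+r)/(1−r)) = ½·ln(1.8571) = 0.3095.
n = ((z_{α/2} + z_β)/C)² + 3.
(2.241 + 0.524) / 0.3095 = 2.765 / 0.3095 = 8.934.
n = 8.934² + 3 = 79.81 + 3 = 82.8.
Round up.

n = 83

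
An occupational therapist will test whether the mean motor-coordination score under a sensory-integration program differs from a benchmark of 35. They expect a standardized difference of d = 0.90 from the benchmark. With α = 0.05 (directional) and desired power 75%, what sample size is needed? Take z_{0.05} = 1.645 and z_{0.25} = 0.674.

For a one-sample test: n = ((z_{α} + z_β) / d)².
z_{α} + z_β = 1.645 + 0.674 = 2.319.
n = (2.319 / 0.90)² = 2.577² = 6.64.
Round up.

n = 7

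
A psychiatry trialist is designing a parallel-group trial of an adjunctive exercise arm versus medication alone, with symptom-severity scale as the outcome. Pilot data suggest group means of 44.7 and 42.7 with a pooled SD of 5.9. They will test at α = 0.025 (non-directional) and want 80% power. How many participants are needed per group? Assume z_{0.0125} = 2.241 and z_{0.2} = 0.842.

Cohen's d = |M₁ − M₂| / SD_pooled = |44.7 − 42.7| / 5.9 = 2.0 / 5.9 = 0.339.
For two independent groups with equal n: n = 2·((z_{α/2} + z_β) / d)².
z_{α/2} + z_β = 2.241 + 0.842 = 3.083.
n = 2 × (3.083 / 0.339)² = 2 × 9.094² = 2 × 82.71 = 165.4.
Round up to the next whole participant.

n = 166 per group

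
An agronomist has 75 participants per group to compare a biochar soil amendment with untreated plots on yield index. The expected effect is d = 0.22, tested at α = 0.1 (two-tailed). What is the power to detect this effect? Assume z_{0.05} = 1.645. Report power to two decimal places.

For two equal groups, power = Φ(d·√(n/2) − z_{α/2}).
d·√(n/2) = 0.22 × √(75/2) = 0.22 × 6.124 = 1.347.
z_β = 1.347 − 1.645 = -0.298.
Power = Φ(-0.298) = 0.383.

power ≈ 0.38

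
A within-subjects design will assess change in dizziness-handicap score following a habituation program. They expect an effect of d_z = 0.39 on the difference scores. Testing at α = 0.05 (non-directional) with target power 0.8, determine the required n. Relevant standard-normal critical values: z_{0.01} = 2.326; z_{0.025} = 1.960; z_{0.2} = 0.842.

For a paired (one-sample on differences) test: n = ((z_{α/2} + z_β) / d)².
z_{α/2} + z_β = 1.960 + 0.842 = 2.802.
n = (2.802 / 0.39)² = 7.185² = 51.62.
Round up.

n = 52 pairs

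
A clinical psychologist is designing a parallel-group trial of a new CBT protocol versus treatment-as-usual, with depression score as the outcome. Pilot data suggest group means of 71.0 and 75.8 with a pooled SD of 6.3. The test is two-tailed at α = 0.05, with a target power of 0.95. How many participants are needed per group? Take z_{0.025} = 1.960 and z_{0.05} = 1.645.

Cohen's d = |M₁ − M₂| / SD_pooled = |71.0 − 75.8| / 6.3 = 4.8 / 6.3 = 0.762.
For two independent groups with equal n: n = 2·((z_{α/2} + z_β) / d)².
z_{α/2} + z_β = 1.960 + 1.645 = 3.605.
n = 2 × (3.605 / 0.762)² = 2 × 4.731² = 2 × 22.38 = 44.8.
Round up to the next whole participant.

n = 45 per group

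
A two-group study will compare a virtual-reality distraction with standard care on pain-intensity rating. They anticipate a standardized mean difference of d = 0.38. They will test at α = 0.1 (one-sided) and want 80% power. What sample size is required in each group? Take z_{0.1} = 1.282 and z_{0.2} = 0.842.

For two independent groups with equal n: n = 2·((z_{α} + z_β) / d)².
z_{α} + z_β = 1.282 + 0.842 = 2.124.
n = 2 × (2.124 / 0.38)² = 2 × 5.589² = 2 × 31.24 = 62.5.
Round up to the next whole participant.

n = 63 per group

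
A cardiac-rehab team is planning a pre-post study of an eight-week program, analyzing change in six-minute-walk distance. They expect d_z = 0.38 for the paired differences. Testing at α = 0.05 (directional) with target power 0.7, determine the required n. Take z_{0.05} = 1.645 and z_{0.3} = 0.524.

For a paired (one-sample on differences) test: n = ((z_{α} + z_β) / d)².
z_{α} + z_β = 1.645 + 0.524 = 2.169.
n = (2.169 / 0.38)² = 5.708² = 32.58.
Round up.

n = 33 pairs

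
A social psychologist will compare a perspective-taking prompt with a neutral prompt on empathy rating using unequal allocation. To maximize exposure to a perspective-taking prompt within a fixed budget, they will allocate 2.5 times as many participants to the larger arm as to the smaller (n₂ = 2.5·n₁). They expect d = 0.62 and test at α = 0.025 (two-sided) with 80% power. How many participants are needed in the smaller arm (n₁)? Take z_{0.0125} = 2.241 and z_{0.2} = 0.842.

n₁ = 35

With allocation ratio k = n₂/n₁ = 2.5, Var(x̄₁−x̄₂) = σ²(1/n₁ + 1/(k·n₁)) = σ²·(k+1)/(k·n₁).
So n₁ = (1 + 1/k)·((z_{α/2} + z_β)/d)² = 1.400 × (3.083/0.62)².
n₁ = 1.400 × 24.73 = 34.6.
Round up: n₁ = 35, giving n₂ = ⌈2.5 × 35⌉ = ⌈87.5⌉ = 88.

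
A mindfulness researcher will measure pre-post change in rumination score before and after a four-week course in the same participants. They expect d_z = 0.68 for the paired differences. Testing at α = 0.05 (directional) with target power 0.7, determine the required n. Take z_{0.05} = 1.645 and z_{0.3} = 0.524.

n = 11 pairs

For a paired (one-sample on differences) test: n = ((z_{α} + z_β) / d)².
z_{α} + z_β = 1.645 + 0.524 = 2.169.
n = (2.169 / 0.68)² = 3.190² = 10.17.
Round up.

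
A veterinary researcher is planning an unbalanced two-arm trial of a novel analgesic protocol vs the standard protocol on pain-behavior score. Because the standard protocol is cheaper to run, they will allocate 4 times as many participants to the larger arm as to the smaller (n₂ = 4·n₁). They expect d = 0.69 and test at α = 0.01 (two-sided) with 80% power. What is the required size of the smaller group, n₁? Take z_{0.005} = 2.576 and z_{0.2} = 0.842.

n₁ = 31

With allocation ratio k = n₂/n₁ = 4, Var(x̄₁−x̄₂) = σ²(1/n₁ + 1/(k·n₁)) = σ²·(k+1)/(k·n₁).
So n₁ = (1 + 1/k)·((z_{α/2} + z_β)/d)² = 1.250 × (3.418/0.69)².
n₁ = 1.250 × 24.54 = 30.7.
Round up: n₁ = 31, giving n₂ = 4 × 31 = 124.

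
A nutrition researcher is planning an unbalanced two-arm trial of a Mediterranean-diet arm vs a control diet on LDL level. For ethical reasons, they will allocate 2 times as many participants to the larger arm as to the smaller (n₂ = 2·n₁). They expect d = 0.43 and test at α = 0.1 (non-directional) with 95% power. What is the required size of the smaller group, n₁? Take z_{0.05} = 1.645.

With allocation ratio k = n₂/n₁ = 2, Var(x̄₁−x̄₂) = σ²(1/n₁ + 1/(k·n₁)) = σ²·(k+1)/(k·n₁).
So n₁ = (1 + 1/k)·((z_{α/2} + z_β)/d)² = 1.500 × (3.290/0.43)².
n₁ = 1.500 × 58.54 = 87.8.
Round up: n₁ = 88, giving n₂ = 2 × 88 = 176.

n₁ = 88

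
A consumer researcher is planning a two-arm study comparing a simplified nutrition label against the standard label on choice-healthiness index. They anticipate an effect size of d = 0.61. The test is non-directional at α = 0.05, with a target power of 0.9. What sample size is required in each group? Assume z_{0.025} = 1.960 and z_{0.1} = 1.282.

For two independent groups with equal n: n = 2·((z_{α/2} + z_β) / d)².
z_{α/2} + z_β = 1.960 + 1.282 = 3.242.
n = 2 × (3.242 / 0.61)² = 2 × 5.315² = 2 × 28.25 = 56.5.
Round up to the next whole participant.

n = 57 per group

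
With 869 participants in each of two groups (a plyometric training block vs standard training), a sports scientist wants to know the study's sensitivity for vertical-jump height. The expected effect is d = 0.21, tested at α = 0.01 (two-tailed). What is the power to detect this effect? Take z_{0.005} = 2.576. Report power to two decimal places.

power ≈ 0.96

For two equal groups, power = Φ(d·√(n/2) − z_{α/2}).
d·√(n/2) = 0.21 × √(869/2) = 0.21 × 20.845 = 4.377.
z_β = 4.377 − 2.576 = 1.801.
Power = Φ(1.801) = 0.964.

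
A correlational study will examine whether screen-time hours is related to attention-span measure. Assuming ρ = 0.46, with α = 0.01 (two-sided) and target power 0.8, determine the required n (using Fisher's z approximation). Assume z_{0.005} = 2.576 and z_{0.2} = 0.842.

n = 51

Fisher's z: C = ½·ln((1+r)/(1−r)) = ½·ln(2.7037) = 0.4973.
n = ((z_{α/2} + z_β)/C)² + 3.
(2.576 + 0.842) / 0.4973 = 3.418 / 0.4973 = 6.873.
n = 6.873² + 3 = 47.24 + 3 = 50.2.
Round up.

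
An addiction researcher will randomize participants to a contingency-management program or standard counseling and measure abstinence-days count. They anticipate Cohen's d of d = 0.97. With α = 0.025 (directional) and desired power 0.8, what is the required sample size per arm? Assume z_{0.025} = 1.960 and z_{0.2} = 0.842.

n = 17 per group

For two independent groups with equal n: n = 2·((z_{α} + z_β) / d)².
z_{α} + z_β = 1.960 + 0.842 = 2.802.
n = 2 × (2.802 / 0.97)² = 2 × 2.889² = 2 × 8.34 = 16.7.
Round up to the next whole participant.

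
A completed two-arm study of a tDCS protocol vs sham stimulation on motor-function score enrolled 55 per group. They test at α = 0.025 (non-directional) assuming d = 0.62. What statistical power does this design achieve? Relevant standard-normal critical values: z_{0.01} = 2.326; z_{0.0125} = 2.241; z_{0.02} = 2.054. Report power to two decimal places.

For two equal groups, power = Φ(d·√(n/2) − z_{α/2}).
d·√(n/2) = 0.62 × √(55/2) = 0.62 × 5.244 = 3.251.
z_β = 3.251 − 2.241 = 1.010.
Power = Φ(1.010) = 0.844.

power ≈ 0.84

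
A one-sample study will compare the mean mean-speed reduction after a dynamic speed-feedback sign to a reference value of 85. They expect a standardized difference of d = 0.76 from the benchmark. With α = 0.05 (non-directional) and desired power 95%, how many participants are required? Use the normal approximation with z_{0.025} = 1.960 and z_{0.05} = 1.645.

n = 23

For a one-sample test: n = ((z_{α/2} + z_β) / d)².
z_{α/2} + z_β = 1.960 + 1.645 = 3.605.
n = (3.605 / 0.76)² = 4.743² = 22.50.
Round up.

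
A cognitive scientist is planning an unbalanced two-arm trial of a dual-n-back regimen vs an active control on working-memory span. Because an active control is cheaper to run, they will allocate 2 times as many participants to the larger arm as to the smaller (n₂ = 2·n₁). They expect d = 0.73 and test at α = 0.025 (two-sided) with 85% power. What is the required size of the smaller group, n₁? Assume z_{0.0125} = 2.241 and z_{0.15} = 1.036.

n₁ = 31

With allocation ratio k = n₂/n₁ = 2, Var(x̄₁−x̄₂) = σ²(1/n₁ + 1/(k·n₁)) = σ²·(k+1)/(k·n₁).
So n₁ = (1 + 1/k)·((z_{α/2} + z_β)/d)² = 1.500 × (3.277/0.73)².
n₁ = 1.500 × 20.15 = 30.2.
Round up: n₁ = 31, giving n₂ = 2 × 31 = 62.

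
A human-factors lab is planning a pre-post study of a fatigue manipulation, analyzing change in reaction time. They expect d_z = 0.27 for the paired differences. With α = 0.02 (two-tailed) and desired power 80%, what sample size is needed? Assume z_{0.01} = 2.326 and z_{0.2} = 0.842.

For a paired (one-sample on differences) test: n = ((z_{α/2} + z_β) / d)².
z_{α/2} + z_β = 2.326 + 0.842 = 3.168.
n = (3.168 / 0.27)² = 11.733² = 137.67.
Round up.

n = 138 pairs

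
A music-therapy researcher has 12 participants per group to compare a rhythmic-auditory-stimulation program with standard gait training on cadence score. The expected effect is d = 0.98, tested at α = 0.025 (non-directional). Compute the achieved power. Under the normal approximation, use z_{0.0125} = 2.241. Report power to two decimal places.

For two equal groups, power = Φ(d·√(n/2) − z_{α/2}).
d·√(n/2) = 0.98 × √(12/2) = 0.98 × 2.449 = 2.400.
z_β = 2.400 − 2.241 = 0.159.
Power = Φ(0.159) = 0.563.

power ≈ 0.56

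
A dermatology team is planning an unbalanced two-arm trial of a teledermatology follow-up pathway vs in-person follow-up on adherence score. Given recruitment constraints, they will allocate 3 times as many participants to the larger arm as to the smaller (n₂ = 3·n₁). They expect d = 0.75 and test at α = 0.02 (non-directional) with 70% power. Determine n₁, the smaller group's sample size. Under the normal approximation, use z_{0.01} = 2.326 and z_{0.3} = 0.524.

With allocation ratio k = n₂/n₁ = 3, Var(x̄₁−x̄₂) = σ²(1/n₁ + 1/(k·n₁)) = σ²·(k+1)/(k·n₁).
So n₁ = (1 + 1/k)·((z_{α/2} + z_β)/d)² = 1.333 × (2.850/0.75)².
n₁ = 1.333 × 14.44 = 19.3.
Round up: n₁ = 20, giving n₂ = 3 × 20 = 60.

n₁ = 20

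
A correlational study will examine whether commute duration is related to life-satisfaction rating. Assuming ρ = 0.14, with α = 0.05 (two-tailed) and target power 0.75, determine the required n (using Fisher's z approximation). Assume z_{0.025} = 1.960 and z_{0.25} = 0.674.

n = 353

Fisher's z: C = ½·ln((1+r)/(1−r)) = ½·ln(1.3256) = 0.1409.
n = ((z_{α/2} + z_β)/C)² + 3.
(1.960 + 0.674) / 0.1409 = 2.634 / 0.1409 = 18.694.
n = 18.694² + 3 = 349.47 + 3 = 352.5.
Round up.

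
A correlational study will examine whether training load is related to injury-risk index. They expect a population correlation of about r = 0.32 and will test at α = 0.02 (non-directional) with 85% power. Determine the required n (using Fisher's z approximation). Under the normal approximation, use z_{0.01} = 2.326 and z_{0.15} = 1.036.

Fisher's z: C = ½·ln((1+r)/(1−r)) = ½·ln(1.9412) = 0.3316.
n = ((z_{α/2} + z_β)/C)² + 3.
(2.326 + 1.036) / 0.3316 = 3.362 / 0.3316 = 10.139.
n = 10.139² + 3 = 102.79 + 3 = 105.8.
Round up.

n = 106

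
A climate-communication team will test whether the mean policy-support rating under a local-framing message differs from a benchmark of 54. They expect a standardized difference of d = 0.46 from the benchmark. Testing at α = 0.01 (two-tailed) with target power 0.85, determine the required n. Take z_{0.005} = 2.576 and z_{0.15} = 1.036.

For a one-sample test: n = ((z_{α/2} + z_β) / d)².
z_{α/2} + z_β = 2.576 + 1.036 = 3.612.
n = (3.612 / 0.46)² = 7.852² = 61.66.
Round up.

n = 62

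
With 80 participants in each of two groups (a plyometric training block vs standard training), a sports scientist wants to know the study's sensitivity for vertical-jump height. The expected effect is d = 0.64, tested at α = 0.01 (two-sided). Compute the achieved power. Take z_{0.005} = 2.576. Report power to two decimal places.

For two equal groups, power = Φ(d·√(n/2) − z_{α/2}).
d·√(n/2) = 0.64 × √(80/2) = 0.64 × 6.325 = 4.048.
z_β = 4.048 − 2.576 = 1.472.
Power = Φ(1.472) = 0.929.

power ≈ 0.93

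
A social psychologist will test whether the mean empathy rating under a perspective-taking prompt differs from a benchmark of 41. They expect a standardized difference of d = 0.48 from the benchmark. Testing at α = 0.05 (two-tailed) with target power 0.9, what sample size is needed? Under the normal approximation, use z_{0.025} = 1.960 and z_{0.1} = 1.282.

n = 46

For a one-sample test: n = ((z_{α/2} + z_β) / d)².
z_{α/2} + z_β = 1.960 + 1.282 = 3.242.
n = (3.242 / 0.48)² = 6.754² = 45.62.
Round up.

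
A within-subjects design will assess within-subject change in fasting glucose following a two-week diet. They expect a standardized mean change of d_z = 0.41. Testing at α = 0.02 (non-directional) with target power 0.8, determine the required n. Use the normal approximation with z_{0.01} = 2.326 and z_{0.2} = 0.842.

n = 60 pairs

For a paired (one-sample on differences) test: n = ((z_{α/2} + z_β) / d)².
z_{α/2} + z_β = 2.326 + 0.842 = 3.168.
n = (3.168 / 0.41)² = 7.727² = 59.70.
Round up.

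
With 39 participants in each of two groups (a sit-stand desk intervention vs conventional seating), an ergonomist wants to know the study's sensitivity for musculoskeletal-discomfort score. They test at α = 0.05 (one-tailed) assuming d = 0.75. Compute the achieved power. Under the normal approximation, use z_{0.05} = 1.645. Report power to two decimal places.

power ≈ 0.95

For two equal groups, power = Φ(d·√(n/2) − z_{α}).
d·√(n/2) = 0.75 × √(39/2) = 0.75 × 4.416 = 3.312.
z_β = 3.312 − 1.645 = 1.667.
Power = Φ(1.667) = 0.952.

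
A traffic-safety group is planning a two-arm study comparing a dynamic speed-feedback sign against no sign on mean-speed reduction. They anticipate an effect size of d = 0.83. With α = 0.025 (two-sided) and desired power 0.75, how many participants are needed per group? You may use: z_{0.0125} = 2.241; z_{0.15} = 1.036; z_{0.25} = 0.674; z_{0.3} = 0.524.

For two independent groups with equal n: n = 2·((z_{α/2} + z_β) / d)².
z_{α/2} + z_β = 2.241 + 0.674 = 2.915.
n = 2 × (2.915 / 0.83)² = 2 × 3.512² = 2 × 12.33 = 24.7.
Round up to the next whole participant.

n = 25 per group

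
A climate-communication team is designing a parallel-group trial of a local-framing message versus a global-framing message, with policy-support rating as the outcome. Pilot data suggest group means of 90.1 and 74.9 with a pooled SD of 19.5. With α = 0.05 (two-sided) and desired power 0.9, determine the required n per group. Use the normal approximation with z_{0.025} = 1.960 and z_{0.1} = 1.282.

n = 35 per group

Cohen's d = |M₁ − M₂| / SD_pooled = |90.1 − 74.9| / 19.5 = 15.2 / 19.5 = 0.779.
For two independent groups with equal n: n = 2·((z_{α/2} + z_β) / d)².
z_{α/2} + z_β = 1.960 + 1.282 = 3.242.
n = 2 × (3.242 / 0.779)² = 2 × 4.162² = 2 × 17.32 = 34.6.
Round up to the next whole participant.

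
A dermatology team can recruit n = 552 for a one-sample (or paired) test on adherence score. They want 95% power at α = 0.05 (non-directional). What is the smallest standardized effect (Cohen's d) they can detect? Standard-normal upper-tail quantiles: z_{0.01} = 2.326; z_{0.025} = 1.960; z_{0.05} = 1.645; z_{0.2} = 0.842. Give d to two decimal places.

For a single sample (or paired design) of n = 552: d_min = (z_{α/2} + z_β)/√n.
z-sum = 1.960 + 1.645 = 3.605.
d_min = 3.605 / √552 = 3.605 / 23.495 = 0.153.

d_min ≈ 0.15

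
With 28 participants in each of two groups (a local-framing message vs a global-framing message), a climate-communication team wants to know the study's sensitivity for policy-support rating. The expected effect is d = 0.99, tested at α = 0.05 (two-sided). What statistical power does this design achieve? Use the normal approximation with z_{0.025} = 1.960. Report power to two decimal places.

power ≈ 0.96

For two equal groups, power = Φ(d·√(n/2) − z_{α/2}).
d·√(n/2) = 0.99 × √(28/2) = 0.99 × 3.742 = 3.704.
z_β = 3.704 − 1.960 = 1.744.
Power = Φ(1.744) = 0.959.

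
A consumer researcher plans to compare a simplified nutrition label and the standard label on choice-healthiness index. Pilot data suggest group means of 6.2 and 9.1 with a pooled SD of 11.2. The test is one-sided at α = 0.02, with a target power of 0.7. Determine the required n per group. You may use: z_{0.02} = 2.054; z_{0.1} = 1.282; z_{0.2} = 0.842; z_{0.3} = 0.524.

n = 199 per group

Cohen's d = |M₁ − M₂| / SD_pooled = |6.2 − 9.1| / 11.2 = 2.9 / 11.2 = 0.259.
For two independent groups with equal n: n = 2·((z_{α} + z_β) / d)².
z_{α} + z_β = 2.054 + 0.524 = 2.578.
n = 2 × (2.578 / 0.259)² = 2 × 9.954² = 2 × 99.08 = 198.2.
Round up to the next whole participant.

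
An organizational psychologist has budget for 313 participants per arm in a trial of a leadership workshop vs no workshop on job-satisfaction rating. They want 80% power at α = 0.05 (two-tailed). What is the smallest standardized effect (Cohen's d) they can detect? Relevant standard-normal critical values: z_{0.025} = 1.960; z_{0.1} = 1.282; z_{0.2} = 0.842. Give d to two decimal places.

For two independent groups of n = 313 each: d_min = (z_{α/2} + z_β)·√(2/n).
z-sum = 1.960 + 0.842 = 2.802.
d_min = 2.802 × √(2/313) = 2.802 × 0.0799 = 0.224.

d_min ≈ 0.22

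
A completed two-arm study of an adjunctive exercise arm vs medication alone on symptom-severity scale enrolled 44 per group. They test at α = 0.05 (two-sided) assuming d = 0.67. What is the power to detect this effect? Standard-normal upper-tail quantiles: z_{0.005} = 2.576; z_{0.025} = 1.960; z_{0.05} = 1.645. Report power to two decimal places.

For two equal groups, power = Φ(d·√(n/2) − z_{α/2}).
d·√(n/2) = 0.67 × √(44/2) = 0.67 × 4.690 = 3.143.
z_β = 3.143 − 1.960 = 1.183.
Power = Φ(1.183) = 0.882.

power ≈ 0.88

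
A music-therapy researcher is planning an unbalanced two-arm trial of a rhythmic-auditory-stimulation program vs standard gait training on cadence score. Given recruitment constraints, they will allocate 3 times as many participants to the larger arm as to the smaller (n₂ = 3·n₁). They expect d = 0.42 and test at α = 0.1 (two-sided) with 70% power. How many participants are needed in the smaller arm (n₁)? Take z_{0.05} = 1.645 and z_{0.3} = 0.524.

n₁ = 36

With allocation ratio k = n₂/n₁ = 3, Var(x̄₁−x̄₂) = σ²(1/n₁ + 1/(k·n₁)) = σ²·(k+1)/(k·n₁).
So n₁ = (1 + 1/k)·((z_{α/2} + z_β)/d)² = 1.333 × (2.169/0.42)².
n₁ = 1.333 × 26.67 = 35.6.
Round up: n₁ = 36, giving n₂ = 3 × 36 = 108.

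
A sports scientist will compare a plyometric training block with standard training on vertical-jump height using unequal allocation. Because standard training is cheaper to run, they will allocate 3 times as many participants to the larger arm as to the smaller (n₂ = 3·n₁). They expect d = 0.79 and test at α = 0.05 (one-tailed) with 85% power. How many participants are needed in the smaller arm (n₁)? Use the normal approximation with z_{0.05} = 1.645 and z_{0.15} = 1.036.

With allocation ratio k = n₂/n₁ = 3, Var(x̄₁−x̄₂) = σ²(1/n₁ + 1/(k·n₁)) = σ²·(k+1)/(k·n₁).
So n₁ = (1 + 1/k)·((z_{α} + z_β)/d)² = 1.333 × (2.681/0.79)².
n₁ = 1.333 × 11.52 = 15.4.
Round up: n₁ = 16, giving n₂ = 3 × 16 = 48.

n₁ = 16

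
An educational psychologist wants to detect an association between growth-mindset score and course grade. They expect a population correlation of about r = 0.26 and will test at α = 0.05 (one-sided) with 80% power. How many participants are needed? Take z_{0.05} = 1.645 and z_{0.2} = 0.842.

Fisher's z: C = ½·ln((1+r)/(1−r)) = ½·ln(1.7027) = 0.2661.
n = ((z_{α} + z_β)/C)² + 3.
(1.645 + 0.842) / 0.2661 = 2.487 / 0.2661 = 9.346.
n = 9.346² + 3 = 87.35 + 3 = 90.3.
Round up.

n = 91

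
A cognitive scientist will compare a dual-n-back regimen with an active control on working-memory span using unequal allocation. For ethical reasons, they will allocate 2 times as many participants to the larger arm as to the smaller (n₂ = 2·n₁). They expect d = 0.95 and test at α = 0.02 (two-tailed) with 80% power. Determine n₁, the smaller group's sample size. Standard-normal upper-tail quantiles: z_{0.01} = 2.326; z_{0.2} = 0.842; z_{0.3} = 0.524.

With allocation ratio k = n₂/n₁ = 2, Var(x̄₁−x̄₂) = σ²(1/n₁ + 1/(k·n₁)) = σ²·(k+1)/(k·n₁).
So n₁ = (1 + 1/k)·((z_{α/2} + z_β)/d)² = 1.500 × (3.168/0.95)².
n₁ = 1.500 × 11.12 = 16.7.
Round up: n₁ = 17, giving n₂ = 2 × 17 = 34.

n₁ = 17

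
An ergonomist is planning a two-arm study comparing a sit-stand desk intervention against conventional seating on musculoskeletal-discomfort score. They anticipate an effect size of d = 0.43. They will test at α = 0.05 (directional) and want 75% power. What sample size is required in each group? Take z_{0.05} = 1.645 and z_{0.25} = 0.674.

n = 59 per group

For two independent groups with equal n: n = 2·((z_{α} + z_β) / d)².
z_{α} + z_β = 1.645 + 0.674 = 2.319.
n = 2 × (2.319 / 0.43)² = 2 × 5.393² = 2 × 29.08 = 58.2.
Round up to the next whole participant.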